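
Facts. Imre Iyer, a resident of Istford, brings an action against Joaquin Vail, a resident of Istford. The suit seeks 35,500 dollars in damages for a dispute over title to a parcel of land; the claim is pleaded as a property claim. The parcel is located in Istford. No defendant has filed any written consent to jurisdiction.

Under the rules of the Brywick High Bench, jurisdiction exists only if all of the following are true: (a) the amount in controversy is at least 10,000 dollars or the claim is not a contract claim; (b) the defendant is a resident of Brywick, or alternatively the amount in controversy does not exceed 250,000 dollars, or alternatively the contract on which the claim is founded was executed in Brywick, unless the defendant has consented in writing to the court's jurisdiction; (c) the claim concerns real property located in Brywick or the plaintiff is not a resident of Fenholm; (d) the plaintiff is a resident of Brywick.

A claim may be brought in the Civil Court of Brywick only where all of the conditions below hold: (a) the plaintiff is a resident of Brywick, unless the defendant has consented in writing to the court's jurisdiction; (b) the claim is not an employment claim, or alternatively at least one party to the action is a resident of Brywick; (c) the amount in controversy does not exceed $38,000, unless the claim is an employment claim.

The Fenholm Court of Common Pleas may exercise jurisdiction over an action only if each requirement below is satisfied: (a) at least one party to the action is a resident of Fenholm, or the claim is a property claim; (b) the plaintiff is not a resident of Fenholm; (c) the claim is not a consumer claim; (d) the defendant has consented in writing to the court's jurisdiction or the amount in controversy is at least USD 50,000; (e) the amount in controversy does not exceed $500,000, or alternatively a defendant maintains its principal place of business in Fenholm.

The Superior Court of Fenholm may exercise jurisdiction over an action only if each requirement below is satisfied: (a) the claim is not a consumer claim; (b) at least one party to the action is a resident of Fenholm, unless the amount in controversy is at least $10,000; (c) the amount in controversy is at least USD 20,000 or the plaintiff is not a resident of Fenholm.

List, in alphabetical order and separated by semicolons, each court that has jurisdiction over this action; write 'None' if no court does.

the Superior Court of Fenholm

The Brywick High Bench:
  (a) The amount in controversy is 35,500 dollars, which meets the $10,000 floor — that alternative is enough. Satisfied.
  (b) The amount in controversy is 35,500 dollars, within the $250,000 ceiling, which satisfies one of the alternatives. Satisfied.
  (c) The plaintiff resides in Istford, which is not Fenholm, so this disjunct is met. Met.
  (d) The plaintiff resides in Istford, not Brywick. Fails.
  → The court lacks jurisdiction.
The Civil Court of Brywick:
  (a) The plaintiff resides in Istford, not Brywick. And no such written consent has been filed, so the proviso does not save it. Condition not met.
  (b) The claim is a property claim, not an employment claim, so one alternative holds. Satisfied.
  (c) The amount in controversy is USD 35,500, within the 38,000 dollars ceiling. Condition met.
  → At least one condition fails; no jurisdiction.
The Fenholm Court of Common Pleas:
  (a) The claim is a property claim, which satisfies one of the alternatives. Satisfied.
  (b) The plaintiff resides in Istford, which is not Fenholm. Condition met.
  (c) The claim is a property claim, not a consumer claim. Satisfied.
  (d) No such written consent has been filed; the amount in controversy is USD 35,500, below the 50,000 dollars floor — no alternative holds. Not satisfied.
  (e) The amount in controversy is USD 35,500, within the 500,000 dollars ceiling, so this disjunct is met. Met.
  → Not every requirement is met — no jurisdiction.
The Superior Court of Fenholm:
  (a) The claim is a property claim, not a consumer claim. Satisfied.
  (b) No party resides in Fenholm. But the amount in controversy is $35,500, which meets the USD 10,000 floor, and the 'unless' clause therefore excuses the requirement. Met.
  (c) The amount in controversy is 35,500 dollars, which meets the 20,000 dollars floor, so one alternative holds. Met.
  → Jurisdiction lies.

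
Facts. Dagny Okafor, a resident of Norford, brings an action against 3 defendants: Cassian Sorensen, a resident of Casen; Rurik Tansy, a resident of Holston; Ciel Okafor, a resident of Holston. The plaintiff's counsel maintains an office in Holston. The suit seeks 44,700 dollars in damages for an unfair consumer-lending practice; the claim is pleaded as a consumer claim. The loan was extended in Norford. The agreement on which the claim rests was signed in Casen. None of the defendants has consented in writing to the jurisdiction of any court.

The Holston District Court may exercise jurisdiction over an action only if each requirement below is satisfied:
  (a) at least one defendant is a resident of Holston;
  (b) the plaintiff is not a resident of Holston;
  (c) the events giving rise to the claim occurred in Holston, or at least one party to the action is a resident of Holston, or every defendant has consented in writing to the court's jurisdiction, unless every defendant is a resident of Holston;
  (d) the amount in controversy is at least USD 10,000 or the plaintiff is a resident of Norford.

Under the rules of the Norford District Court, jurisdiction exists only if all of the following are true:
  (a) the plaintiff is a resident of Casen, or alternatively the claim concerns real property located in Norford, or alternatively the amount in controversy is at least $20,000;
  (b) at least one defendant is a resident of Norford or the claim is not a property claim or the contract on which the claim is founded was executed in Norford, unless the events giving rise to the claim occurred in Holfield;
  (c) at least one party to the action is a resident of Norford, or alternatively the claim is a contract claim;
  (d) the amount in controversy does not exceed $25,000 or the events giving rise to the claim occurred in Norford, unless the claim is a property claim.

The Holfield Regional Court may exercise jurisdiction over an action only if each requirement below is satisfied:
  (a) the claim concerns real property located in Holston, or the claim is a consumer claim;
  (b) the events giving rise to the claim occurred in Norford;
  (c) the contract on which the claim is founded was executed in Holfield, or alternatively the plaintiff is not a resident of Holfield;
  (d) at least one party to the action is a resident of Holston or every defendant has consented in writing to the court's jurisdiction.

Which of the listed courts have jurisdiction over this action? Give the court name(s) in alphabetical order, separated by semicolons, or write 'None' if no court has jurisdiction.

The Holston District Court:
  (a) Rurik Tansy resides in Holston. Condition met.
  (b) The plaintiff resides in Norford, which is not Holston. Met.
  (c) Rurik Tansy resides in Holston, so one alternative holds. Condition met.
  (d) The amount in controversy is USD 44,700, which meets the 10,000 dollars floor, so this disjunct is met. Met.
  → Every requirement is satisfied — jurisdiction.
The Norford District Court:
  (a) The amount in controversy is 44,700 dollars, which meets the USD 20,000 floor, so one alternative holds. Satisfied.
  (b) The claim is a consumer claim, not a property claim — that alternative is enough. Satisfied.
  (c) Dagny Okafor resides in Norford, which satisfies one of the alternatives. Satisfied.
  (d) The operative events occurred in Norford, so this disjunct is met. Met.
  → All conditions met; jurisdiction exists.
The Holfield Regional Court:
  (a) The claim is a consumer claim, so this disjunct is met. Condition met.
  (b) The operative events occurred in Norford. Met.
  (c) The plaintiff resides in Norford, which is not Holfield — that alternative is enough. Condition met.
  (d) Rurik Tansy resides in Holston, so one alternative holds. Satisfied.
  → Every requirement is satisfied — jurisdiction.

the Holfield Regional Court; the Holston District Court; the Norford District Court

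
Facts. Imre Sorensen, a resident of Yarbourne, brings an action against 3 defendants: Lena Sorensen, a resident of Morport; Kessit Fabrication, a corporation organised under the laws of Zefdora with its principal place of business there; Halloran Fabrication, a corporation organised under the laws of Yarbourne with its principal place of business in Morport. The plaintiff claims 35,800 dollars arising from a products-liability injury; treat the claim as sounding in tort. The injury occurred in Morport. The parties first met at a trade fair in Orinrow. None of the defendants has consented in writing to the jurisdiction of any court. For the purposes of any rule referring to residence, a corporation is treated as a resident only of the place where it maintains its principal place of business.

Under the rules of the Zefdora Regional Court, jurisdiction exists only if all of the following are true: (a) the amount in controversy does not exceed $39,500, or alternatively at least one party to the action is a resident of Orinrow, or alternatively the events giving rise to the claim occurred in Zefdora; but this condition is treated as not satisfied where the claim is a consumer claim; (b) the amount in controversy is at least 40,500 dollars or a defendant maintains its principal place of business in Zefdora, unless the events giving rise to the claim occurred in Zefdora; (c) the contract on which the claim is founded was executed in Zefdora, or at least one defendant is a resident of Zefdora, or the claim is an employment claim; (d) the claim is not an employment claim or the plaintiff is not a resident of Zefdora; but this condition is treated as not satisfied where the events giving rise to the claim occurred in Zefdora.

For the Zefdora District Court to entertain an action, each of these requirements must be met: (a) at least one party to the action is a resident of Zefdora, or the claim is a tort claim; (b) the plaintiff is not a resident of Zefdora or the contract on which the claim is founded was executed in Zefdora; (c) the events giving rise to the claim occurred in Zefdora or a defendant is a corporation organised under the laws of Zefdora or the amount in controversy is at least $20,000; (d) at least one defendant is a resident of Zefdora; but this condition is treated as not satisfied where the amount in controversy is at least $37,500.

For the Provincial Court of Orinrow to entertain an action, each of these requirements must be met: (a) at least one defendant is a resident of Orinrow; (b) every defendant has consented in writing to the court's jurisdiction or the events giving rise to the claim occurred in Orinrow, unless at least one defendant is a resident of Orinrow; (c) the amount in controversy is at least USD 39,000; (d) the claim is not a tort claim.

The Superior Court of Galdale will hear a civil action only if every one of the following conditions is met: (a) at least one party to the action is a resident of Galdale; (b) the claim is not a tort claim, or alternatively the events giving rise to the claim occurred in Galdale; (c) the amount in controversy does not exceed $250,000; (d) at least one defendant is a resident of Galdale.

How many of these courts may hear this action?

The Zefdora Regional Court:
  (a) The amount in controversy is 35,800 dollars, within the USD 39,500 ceiling, which satisfies one of the alternatives. And the carve-out is inapplicable — the claim is a tort claim, not a consumer claim. Met.
  (b) Kessit Fabrication has its principal place of business in Zefdora, so one alternative holds. Met.
  (c) Kessit Fabrication resides in Zefdora, which satisfies one of the alternatives. Condition met.
  (d) The claim is a tort claim, not an employment claim, so this disjunct is met. And the carve-out is inapplicable — the operative events occurred in Morport, not Zefdora. Satisfied.
  → The court has jurisdiction.
The Zefdora District Court:
  (a) Kessit Fabrication resides in Zefdora — that alternative is enough. Condition met.
  (b) The plaintiff resides in Yarbourne, which is not Zefdora, so one alternative holds. Met.
  (c) Kessit Fabrication is organised under the laws of Zefdora — that alternative is enough. Met.
  (d) Kessit Fabrication resides in Zefdora. The carve-out does not apply: the amount in controversy is USD 35,800, below the USD 37,500 floor. Condition met.
  → All conditions met; jurisdiction exists.
The Provincial Court of Orinrow:
  (a) No defendant resides in Orinrow (they reside in Morport, Zefdora, Morport). Not satisfied.
  (b) No such written consent has been filed; the operative events occurred in Morport, not Orinrow — none of the alternatives is met. And no defendant resides in Orinrow (they reside in Morport, Zefdora, Morport), so the proviso does not save it. Condition not met.
  (c) The amount in controversy is $35,800, below the $39,000 floor. Fails.
  (d) The claim is a tort claim. Fails.
  → No jurisdiction.
The Superior Court of Galdale:
  (a) No party resides in Galdale. Condition not met.
  (b) The claim is a tort claim; the operative events occurred in Morport, not Galdale — no alternative holds. Fails.
  (c) The amount in controversy is 35,800 dollars, within the USD 250,000 ceiling. Condition met.
  (d) No defendant resides in Galdale (they reside in Morport, Zefdora, Morport). Not satisfied.
  → No jurisdiction.
Courts with jurisdiction: the Zefdora Regional Court, the Zefdora District Court — 2 in total.

2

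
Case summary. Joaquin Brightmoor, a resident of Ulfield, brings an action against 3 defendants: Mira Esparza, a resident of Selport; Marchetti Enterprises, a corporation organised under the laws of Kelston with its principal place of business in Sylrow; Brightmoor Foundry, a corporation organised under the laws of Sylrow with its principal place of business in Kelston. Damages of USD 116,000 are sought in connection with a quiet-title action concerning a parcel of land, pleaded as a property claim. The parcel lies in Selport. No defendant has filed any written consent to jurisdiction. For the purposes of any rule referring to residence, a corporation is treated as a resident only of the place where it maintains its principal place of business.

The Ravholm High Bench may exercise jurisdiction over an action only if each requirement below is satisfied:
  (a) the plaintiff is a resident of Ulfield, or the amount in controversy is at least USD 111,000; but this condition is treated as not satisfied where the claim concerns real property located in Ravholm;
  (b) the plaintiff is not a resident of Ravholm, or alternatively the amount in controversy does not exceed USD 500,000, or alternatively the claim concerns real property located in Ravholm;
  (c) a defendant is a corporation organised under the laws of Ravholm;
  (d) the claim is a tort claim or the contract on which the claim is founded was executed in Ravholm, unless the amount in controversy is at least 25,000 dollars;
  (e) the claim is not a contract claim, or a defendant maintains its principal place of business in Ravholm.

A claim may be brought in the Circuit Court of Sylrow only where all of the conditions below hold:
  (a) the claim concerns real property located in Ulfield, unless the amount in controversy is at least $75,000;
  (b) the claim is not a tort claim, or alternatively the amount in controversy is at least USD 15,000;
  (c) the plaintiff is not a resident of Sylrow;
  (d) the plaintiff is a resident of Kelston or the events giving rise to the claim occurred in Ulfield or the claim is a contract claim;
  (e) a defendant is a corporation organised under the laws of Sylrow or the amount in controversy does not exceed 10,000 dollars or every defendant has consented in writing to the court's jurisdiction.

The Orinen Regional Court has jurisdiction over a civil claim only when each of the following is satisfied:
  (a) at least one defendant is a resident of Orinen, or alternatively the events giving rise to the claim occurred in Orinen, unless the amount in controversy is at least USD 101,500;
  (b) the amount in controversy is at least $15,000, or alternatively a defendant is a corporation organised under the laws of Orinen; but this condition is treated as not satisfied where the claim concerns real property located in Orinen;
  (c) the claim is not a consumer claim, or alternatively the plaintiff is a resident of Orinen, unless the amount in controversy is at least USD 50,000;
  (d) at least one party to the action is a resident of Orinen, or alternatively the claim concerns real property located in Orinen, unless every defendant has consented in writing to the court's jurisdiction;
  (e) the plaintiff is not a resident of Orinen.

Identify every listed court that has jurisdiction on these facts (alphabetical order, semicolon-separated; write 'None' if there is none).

None

The Ravholm High Bench:
  (a) The plaintiff resides in Ulfield, so this disjunct is met. And the carve-out is inapplicable — the property lies in Selport, not Ravholm. Satisfied.
  (b) The plaintiff resides in Ulfield, which is not Ravholm — that alternative is enough. Met.
  (c) The corporate defendant(s) are organised in Kelston, Sylrow, not Ravholm. Not met.
  (d) The claim is a property claim, not a tort claim; no contract (and hence no place of execution) is alleged — no alternative holds. The proviso rescues it, though: the amount in controversy is $116,000, which meets the USD 25,000 floor. Condition met.
  (e) The claim is a property claim, not a contract claim, which satisfies one of the alternatives. Met.
  → At least one condition fails; no jurisdiction.
The Circuit Court of Sylrow:
  (a) The property lies in Selport, not Ulfield. The proviso rescues it, though: the amount in controversy is USD 116,000, which meets the USD 75,000 floor. Satisfied.
  (b) The claim is a property claim, not a tort claim, which satisfies one of the alternatives. Met.
  (c) The plaintiff resides in Ulfield, which is not Sylrow. Satisfied.
  (d) The plaintiff resides in Ulfield, not Kelston; the operative events occurred in Selport, not Ulfield; the claim is a property claim, not a contract claim — none of the alternatives is met. Condition not met.
  (e) Brightmoor Foundry is organised under the laws of Sylrow, so one alternative holds. Condition met.
  → Not every requirement is met — no jurisdiction.
The Orinen Regional Court:
  (a) No defendant resides in Orinen (they reside in Selport, Sylrow, Kelston); the operative events occurred in Selport, not Orinen — every alternative fails. The proviso rescues it, though: the amount in controversy is USD 116,000, which meets the USD 101,500 floor. Satisfied.
  (b) The amount in controversy is $116,000, which meets the $15,000 floor — that alternative is enough. The exception is not triggered, since the property lies in Selport, not Orinen. Condition met.
  (c) The claim is a property claim, not a consumer claim, so one alternative holds. Condition met.
  (d) No party resides in Orinen; the property lies in Selport, not Orinen — no alternative holds. The proviso offers no rescue either, since no such written consent has been filed. Fails.
  (e) The plaintiff resides in Ulfield, which is not Orinen. Met.
  → The court lacks jurisdiction.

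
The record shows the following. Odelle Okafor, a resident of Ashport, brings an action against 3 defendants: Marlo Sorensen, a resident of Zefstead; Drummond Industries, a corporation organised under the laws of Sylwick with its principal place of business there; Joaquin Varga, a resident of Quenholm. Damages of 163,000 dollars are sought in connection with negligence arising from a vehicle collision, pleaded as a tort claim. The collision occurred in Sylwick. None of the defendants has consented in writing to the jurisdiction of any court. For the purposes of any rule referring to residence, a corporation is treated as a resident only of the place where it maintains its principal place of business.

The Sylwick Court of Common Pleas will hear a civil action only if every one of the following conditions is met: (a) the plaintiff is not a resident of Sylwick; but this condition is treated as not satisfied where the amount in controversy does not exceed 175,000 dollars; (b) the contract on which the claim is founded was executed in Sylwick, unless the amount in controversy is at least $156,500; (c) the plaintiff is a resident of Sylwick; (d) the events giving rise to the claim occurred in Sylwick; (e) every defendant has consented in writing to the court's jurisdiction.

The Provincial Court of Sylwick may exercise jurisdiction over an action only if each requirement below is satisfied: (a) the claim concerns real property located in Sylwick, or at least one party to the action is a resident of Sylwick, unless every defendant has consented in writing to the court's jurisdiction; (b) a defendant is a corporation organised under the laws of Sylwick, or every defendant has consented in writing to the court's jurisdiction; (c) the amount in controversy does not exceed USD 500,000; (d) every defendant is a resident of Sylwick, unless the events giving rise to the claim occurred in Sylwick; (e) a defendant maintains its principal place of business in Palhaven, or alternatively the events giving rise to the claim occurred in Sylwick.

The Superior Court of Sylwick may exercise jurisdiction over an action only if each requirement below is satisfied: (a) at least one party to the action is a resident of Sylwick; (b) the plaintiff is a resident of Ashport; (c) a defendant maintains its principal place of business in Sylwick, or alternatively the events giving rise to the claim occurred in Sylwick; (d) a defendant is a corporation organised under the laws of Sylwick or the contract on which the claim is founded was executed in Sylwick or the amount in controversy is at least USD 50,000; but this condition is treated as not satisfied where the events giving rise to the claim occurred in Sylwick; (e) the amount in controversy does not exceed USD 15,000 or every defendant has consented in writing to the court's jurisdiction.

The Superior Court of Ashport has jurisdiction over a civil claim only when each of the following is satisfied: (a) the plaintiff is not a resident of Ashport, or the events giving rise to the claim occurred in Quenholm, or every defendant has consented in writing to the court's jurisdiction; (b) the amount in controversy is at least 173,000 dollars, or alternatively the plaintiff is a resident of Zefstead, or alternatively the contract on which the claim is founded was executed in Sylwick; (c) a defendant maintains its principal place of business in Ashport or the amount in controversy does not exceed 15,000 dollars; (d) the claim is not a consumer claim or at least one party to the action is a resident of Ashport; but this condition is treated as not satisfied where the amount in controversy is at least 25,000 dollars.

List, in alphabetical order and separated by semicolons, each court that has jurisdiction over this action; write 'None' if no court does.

The Sylwick Court of Common Pleas:
  (a) The plaintiff resides in Ashport, which is not Sylwick. But the amount in controversy is 163,000 dollars, within the USD 175,000 ceiling, triggering the carve-out and defeating this condition. Not met.
  (b) No contract (and hence no place of execution) is alleged. However, the amount in controversy is 163,000 dollars, which meets the $156,500 floor, so the 'unless' proviso supplies this condition. Condition met.
  (c) The plaintiff resides in Ashport, not Sylwick. Fails.
  (d) The operative events occurred in Sylwick. Condition met.
  (e) No such written consent has been filed. Condition not met.
  → Not every requirement is met — no jurisdiction.
The Provincial Court of Sylwick:
  (a) Drummond Industries resides in Sylwick, so this disjunct is met. Satisfied.
  (b) Drummond Industries is organised under the laws of Sylwick, which satisfies one of the alternatives. Met.
  (c) The amount in controversy is USD 163,000, within the 500,000 dollars ceiling. Met.
  (d) The defendants reside as follows — Marlo Sorensen in Zefstead, Drummond Industries in Sylwick, Joaquin Varga in Quenholm — not all in Sylwick. But the operative events occurred in Sylwick, and the 'unless' clause therefore excuses the requirement. Satisfied.
  (e) The operative events occurred in Sylwick, which satisfies one of the alternatives. Condition met.
  → Every requirement is satisfied — jurisdiction.
The Superior Court of Sylwick:
  (a) Drummond Industries resides in Sylwick. Satisfied.
  (b) The plaintiff resides in Ashport. Condition met.
  (c) Drummond Industries has its principal place of business in Sylwick, so one alternative holds. Satisfied.
  (d) Drummond Industries is organised under the laws of Sylwick, so this disjunct is met. However, the operative events occurred in Sylwick, which falls within the stated exception and so defeats the condition. Not satisfied.
  (e) The amount in controversy is $163,000, above the USD 15,000 ceiling; no such written consent has been filed — no alternative holds. Not satisfied.
  → Not every requirement is met — no jurisdiction.
The Superior Court of Ashport:
  (a) The plaintiff resides in Ashport; the operative events occurred in Sylwick, not Quenholm; no such written consent has been filed — every alternative fails. Not satisfied.
  (b) The amount in controversy is $163,000, below the $173,000 floor; the plaintiff resides in Ashport, not Zefstead; no contract (and hence no place of execution) is alleged — every alternative fails. Not met.
  (c) The corporate defendant(s) have their principal place of business in Sylwick, not Ashport; the amount in controversy is $163,000, above the USD 15,000 ceiling — every alternative fails. Not satisfied.
  (d) The claim is a tort claim, not a consumer claim — that alternative is enough. But the amount in controversy is $163,000, which meets the 25,000 dollars floor, triggering the carve-out and defeating this condition. Not satisfied.
  → At least one condition fails; no jurisdiction.

the Provincial Court of Sylwick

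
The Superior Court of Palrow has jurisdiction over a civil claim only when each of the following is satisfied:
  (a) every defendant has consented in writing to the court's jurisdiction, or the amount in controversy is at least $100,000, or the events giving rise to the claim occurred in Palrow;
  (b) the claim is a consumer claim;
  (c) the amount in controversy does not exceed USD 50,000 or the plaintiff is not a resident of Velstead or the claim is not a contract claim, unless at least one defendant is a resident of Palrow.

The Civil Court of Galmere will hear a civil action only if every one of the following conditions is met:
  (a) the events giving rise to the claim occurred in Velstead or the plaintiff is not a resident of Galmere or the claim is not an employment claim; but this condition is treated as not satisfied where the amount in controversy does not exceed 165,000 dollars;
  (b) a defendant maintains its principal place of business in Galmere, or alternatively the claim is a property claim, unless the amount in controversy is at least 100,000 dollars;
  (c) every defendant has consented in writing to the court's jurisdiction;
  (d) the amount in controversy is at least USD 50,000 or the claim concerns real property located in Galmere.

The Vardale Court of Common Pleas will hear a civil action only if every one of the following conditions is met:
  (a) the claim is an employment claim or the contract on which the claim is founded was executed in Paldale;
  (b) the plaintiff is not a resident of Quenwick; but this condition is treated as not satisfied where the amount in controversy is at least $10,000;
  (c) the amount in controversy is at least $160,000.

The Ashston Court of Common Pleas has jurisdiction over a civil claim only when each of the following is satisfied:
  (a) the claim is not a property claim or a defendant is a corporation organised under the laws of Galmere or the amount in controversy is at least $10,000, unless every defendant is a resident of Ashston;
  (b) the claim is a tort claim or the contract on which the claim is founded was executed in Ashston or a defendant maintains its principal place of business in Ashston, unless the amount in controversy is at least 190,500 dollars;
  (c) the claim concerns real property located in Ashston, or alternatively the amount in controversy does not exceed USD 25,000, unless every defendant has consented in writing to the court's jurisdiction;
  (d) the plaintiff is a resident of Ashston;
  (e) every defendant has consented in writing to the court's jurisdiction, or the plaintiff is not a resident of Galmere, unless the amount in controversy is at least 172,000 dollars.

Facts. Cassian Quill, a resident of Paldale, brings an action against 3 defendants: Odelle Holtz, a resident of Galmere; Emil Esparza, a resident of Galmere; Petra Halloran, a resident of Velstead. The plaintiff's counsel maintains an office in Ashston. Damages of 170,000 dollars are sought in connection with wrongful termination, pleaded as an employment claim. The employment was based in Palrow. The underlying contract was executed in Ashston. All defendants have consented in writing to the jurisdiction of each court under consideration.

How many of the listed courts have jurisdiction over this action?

1

The Superior Court of Palrow:
  (a) Every defendant has filed written consent, so one alternative holds. Satisfied.
  (b) The claim is an employment claim, not a consumer claim. Not satisfied.
  (c) The plaintiff resides in Paldale, which is not Velstead, which satisfies one of the alternatives. Satisfied.
  → The court lacks jurisdiction.
The Civil Court of Galmere:
  (a) The plaintiff resides in Paldale, which is not Galmere — that alternative is enough. The carve-out does not apply: the amount in controversy is USD 170,000, above the USD 165,000 ceiling. Condition met.
  (b) No defendant is a corporation; the claim is an employment claim, not a property claim — no alternative holds. But the amount in controversy is $170,000, which meets the $100,000 floor, and the 'unless' clause therefore excuses the requirement. Condition met.
  (c) Every defendant has filed written consent. Condition met.
  (d) The amount in controversy is USD 170,000, which meets the USD 50,000 floor, so this disjunct is met. Condition met.
  → The court has jurisdiction.
The Vardale Court of Common Pleas:
  (a) The claim is an employment claim, so one alternative holds. Condition met.
  (b) The plaintiff resides in Paldale, which is not Quenwick. But the carve-out bites: the amount in controversy is $170,000, which meets the 10,000 dollars floor. Condition not met.
  (c) The amount in controversy is 170,000 dollars, which meets the $160,000 floor. Satisfied.
  → The court lacks jurisdiction.
The Ashston Court of Common Pleas:
  (a) The claim is an employment claim, not a property claim, which satisfies one of the alternatives. Condition met.
  (b) The contract was executed in Ashston — that alternative is enough. Satisfied.
  (c) The claim does not concern real property; the amount in controversy is 170,000 dollars, above the USD 25,000 ceiling — no alternative holds. The proviso rescues it, though: every defendant has filed written consent. Condition met.
  (d) The plaintiff resides in Paldale, not Ashston. Fails.
  (e) Every defendant has filed written consent, which satisfies one of the alternatives. Satisfied.
  → No jurisdiction.
Courts with jurisdiction: the Civil Court of Galmere — 1 in total.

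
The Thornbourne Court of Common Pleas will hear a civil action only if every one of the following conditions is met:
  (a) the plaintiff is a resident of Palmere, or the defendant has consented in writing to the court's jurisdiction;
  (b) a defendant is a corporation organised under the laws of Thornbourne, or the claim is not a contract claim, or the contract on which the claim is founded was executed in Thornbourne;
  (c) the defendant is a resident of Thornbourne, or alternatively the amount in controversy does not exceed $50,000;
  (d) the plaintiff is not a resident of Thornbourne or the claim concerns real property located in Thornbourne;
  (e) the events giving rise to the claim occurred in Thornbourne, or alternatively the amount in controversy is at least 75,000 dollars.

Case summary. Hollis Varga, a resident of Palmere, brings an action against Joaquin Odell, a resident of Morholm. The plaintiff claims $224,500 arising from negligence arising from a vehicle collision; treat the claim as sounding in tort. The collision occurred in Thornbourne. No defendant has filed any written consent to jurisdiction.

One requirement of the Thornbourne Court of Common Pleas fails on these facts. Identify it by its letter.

The Thornbourne Court of Common Pleas:
  (a) The plaintiff resides in Palmere — that alternative is enough. Condition met.
  (b) The claim is a tort claim, not a contract claim — that alternative is enough. Condition met.
  (c) The defendant resides in Morholm, not Thornbourne; the amount in controversy is 224,500 dollars, above the USD 50,000 ceiling — no alternative holds. Not met.
  (d) The plaintiff resides in Palmere, which is not Thornbourne — that alternative is enough. Met.
  (e) The operative events occurred in Thornbourne, so one alternative holds. Condition met.
Only condition (c) fails.

(c)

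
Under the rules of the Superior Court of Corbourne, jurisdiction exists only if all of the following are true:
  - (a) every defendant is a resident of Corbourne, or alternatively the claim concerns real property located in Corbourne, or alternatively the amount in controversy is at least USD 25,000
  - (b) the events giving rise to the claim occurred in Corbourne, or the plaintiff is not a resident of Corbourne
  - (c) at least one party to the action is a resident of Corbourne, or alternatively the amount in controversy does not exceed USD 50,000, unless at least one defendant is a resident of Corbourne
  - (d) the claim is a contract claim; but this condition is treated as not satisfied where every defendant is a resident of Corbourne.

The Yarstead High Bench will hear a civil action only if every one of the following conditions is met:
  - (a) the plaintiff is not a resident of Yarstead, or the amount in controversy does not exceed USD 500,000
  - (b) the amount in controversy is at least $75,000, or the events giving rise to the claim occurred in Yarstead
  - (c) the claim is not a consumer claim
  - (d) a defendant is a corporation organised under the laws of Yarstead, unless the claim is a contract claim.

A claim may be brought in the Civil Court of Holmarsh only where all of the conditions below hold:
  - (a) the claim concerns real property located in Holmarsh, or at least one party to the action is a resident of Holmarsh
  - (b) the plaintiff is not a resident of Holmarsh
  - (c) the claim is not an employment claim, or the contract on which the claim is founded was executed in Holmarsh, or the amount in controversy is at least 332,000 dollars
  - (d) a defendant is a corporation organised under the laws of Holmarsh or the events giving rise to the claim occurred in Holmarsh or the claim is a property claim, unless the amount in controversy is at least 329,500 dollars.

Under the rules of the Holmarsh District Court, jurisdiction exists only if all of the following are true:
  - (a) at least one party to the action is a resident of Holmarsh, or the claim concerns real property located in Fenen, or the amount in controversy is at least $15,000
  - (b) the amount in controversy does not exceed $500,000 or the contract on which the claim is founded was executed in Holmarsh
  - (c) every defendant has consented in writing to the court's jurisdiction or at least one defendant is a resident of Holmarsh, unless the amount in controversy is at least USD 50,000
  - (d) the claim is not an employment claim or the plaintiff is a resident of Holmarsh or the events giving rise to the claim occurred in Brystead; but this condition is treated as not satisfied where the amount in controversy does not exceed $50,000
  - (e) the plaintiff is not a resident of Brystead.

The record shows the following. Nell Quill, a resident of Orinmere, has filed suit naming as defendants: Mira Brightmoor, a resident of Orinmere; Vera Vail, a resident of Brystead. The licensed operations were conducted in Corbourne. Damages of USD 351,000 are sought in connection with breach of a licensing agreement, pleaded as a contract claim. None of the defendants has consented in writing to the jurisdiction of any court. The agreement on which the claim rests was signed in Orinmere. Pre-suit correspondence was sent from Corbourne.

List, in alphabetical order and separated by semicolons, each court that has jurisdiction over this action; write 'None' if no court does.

the Holmarsh District Court; the Yarstead High Bench

The Superior Court of Corbourne:
  (a) The amount in controversy is 351,000 dollars, which meets the $25,000 floor, which satisfies one of the alternatives. Satisfied.
  (b) The operative events occurred in Corbourne, so one alternative holds. Condition met.
  (c) No party resides in Corbourne; the amount in controversy is $351,000, above the $50,000 ceiling — no alternative holds. Nor does the 'unless' clause help: no defendant resides in Corbourne (they reside in Orinmere, Brystead). Not met.
  (d) The claim is a contract claim. And the carve-out is inapplicable — the defendants reside as follows — Mira Brightmoor in Orinmere, Vera Vail in Brystead — not all in Corbourne. Satisfied.
  → The court lacks jurisdiction.
The Yarstead High Bench:
  (a) The plaintiff resides in Orinmere, which is not Yarstead — that alternative is enough. Met.
  (b) The amount in controversy is USD 351,000, which meets the USD 75,000 floor, so one alternative holds. Met.
  (c) The claim is a contract claim, not a consumer claim. Condition met.
  (d) No defendant is a corporation. But the claim is a contract claim, and the 'unless' clause therefore excuses the requirement. Satisfied.
  → Jurisdiction lies.
The Civil Court of Holmarsh:
  (a) The claim does not concern real property; no party resides in Holmarsh — every alternative fails. Condition not met.
  (b) The plaintiff resides in Orinmere, which is not Holmarsh. Condition met.
  (c) The claim is a contract claim, not an employment claim, so one alternative holds. Met.
  (d) No defendant is a corporation; the operative events occurred in Corbourne, not Holmarsh; the claim is a contract claim, not a property claim — no alternative holds. But the amount in controversy is $351,000, which meets the 329,500 dollars floor, and the 'unless' clause therefore excuses the requirement. Condition met.
  → Not every requirement is met — no jurisdiction.
The Holmarsh District Court:
  (a) The amount in controversy is $351,000, which meets the $15,000 floor, so one alternative holds. Satisfied.
  (b) The amount in controversy is USD 351,000, within the USD 500,000 ceiling, so one alternative holds. Satisfied.
  (c) No such written consent has been filed; no defendant resides in Holmarsh (they reside in Orinmere, Brystead) — every alternative fails. However, the amount in controversy is USD 351,000, which meets the $50,000 floor, so the 'unless' proviso supplies this condition. Condition met.
  (d) The claim is a contract claim, not an employment claim, so one alternative holds. And the carve-out is inapplicable — the amount in controversy is $351,000, above the $50,000 ceiling. Condition met.
  (e) The plaintiff resides in Orinmere, which is not Brystead. Condition met.
  → The court has jurisdiction.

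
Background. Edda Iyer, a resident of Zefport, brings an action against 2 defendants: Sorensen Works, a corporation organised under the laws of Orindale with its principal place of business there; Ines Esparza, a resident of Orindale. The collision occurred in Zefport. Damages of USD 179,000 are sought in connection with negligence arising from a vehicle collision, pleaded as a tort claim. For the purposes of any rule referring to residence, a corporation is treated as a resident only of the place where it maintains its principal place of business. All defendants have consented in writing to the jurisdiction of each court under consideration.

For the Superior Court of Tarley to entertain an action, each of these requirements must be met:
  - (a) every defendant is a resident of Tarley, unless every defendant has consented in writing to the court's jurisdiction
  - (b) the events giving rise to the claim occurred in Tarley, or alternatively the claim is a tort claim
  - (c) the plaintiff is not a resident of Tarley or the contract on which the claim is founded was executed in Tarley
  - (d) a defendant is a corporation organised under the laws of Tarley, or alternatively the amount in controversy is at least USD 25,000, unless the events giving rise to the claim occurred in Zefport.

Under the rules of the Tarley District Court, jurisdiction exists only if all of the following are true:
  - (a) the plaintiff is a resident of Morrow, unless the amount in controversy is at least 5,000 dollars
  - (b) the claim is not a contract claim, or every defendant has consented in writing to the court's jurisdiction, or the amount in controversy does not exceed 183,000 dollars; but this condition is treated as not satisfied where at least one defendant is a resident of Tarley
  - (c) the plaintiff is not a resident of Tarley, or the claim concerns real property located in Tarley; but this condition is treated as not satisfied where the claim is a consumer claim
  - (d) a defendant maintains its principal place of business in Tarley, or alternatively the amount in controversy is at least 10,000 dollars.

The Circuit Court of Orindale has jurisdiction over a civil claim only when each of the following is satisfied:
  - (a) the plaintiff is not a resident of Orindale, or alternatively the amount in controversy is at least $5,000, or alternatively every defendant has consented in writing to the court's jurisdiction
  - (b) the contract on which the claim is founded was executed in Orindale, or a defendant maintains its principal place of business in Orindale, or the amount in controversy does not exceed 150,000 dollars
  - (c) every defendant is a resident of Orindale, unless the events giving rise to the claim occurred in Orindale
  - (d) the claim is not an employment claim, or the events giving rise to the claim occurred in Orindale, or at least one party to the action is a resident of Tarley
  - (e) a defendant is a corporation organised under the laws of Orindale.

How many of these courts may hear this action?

The Superior Court of Tarley:
  (a) The defendants reside as follows — Sorensen Works in Orindale, Ines Esparza in Orindale — not all in Tarley. However, every defendant has filed written consent, so the 'unless' proviso supplies this condition. Condition met.
  (b) The claim is a tort claim, so one alternative holds. Met.
  (c) The plaintiff resides in Zefport, which is not Tarley, so one alternative holds. Met.
  (d) The amount in controversy is USD 179,000, which meets the USD 25,000 floor, so one alternative holds. Met.
  → Every requirement is satisfied — jurisdiction.
The Tarley District Court:
  (a) The plaintiff resides in Zefport, not Morrow. However, the amount in controversy is 179,000 dollars, which meets the USD 5,000 floor, so the 'unless' proviso supplies this condition. Satisfied.
  (b) The claim is a tort claim, not a contract claim, so this disjunct is met. The exception is not triggered, since no defendant resides in Tarley (they reside in Orindale, Orindale). Condition met.
  (c) The plaintiff resides in Zefport, which is not Tarley — that alternative is enough. And the carve-out is inapplicable — the claim is a tort claim, not a consumer claim. Satisfied.
  (d) The amount in controversy is 179,000 dollars, which meets the $10,000 floor, so this disjunct is met. Satisfied.
  → All conditions met; jurisdiction exists.
The Circuit Court of Orindale:
  (a) The plaintiff resides in Zefport, which is not Orindale, which satisfies one of the alternatives. Satisfied.
  (b) Sorensen Works has its principal place of business in Orindale, which satisfies one of the alternatives. Satisfied.
  (c) The defendants reside as follows — Sorensen Works in Orindale, Ines Esparza in Orindale — all in Orindale. Condition met.
  (d) The claim is a tort claim, not an employment claim, which satisfies one of the alternatives. Condition met.
  (e) Sorensen Works is organised under the laws of Orindale. Met.
  → All conditions met; jurisdiction exists.
Courts with jurisdiction: the Superior Court of Tarley, the Tarley District Court, the Circuit Court of Orindale — 3 in total.

3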